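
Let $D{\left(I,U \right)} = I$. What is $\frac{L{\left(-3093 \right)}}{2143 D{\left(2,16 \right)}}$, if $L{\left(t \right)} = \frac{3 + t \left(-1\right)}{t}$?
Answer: $- \frac{516}{2209433} \approx -0.00023354$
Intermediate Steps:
$L{\left(t \right)} = \frac{3 - t}{t}$
$\frac{L{\left(-3093 \right)}}{2143 D{\left(2,16 \right)}} = \frac{\frac{1}{-3093} \left(3 - -3093\right)}{2143 \cdot 2} = \frac{\left(- \frac{1}{3093}\right) \left(3 + 3093\right)}{4286} = \left(- \frac{1}{3093}\right) 3096 \cdot \frac{1}{4286} = \left(- \frac{1032}{1031}\right) \frac{1}{4286} = - \frac{516}{2209433}$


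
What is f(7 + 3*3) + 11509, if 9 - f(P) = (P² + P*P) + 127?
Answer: 10879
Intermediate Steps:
f(P) = -118 - 2*P² (f(P) = 9 - ((P² + P*P) + 127) = 9 - ((P² + P²) + 127) = 9 - (2*P² + 127) = 9 - (127 + 2*P²) = 9 + (-127 - 2*P²) = -118 - 2*P²)
f(7 + 3*3) + 11509 = (-118 - 2*(7 + 3*3)²) + 11509 = (-118 - 2*(7 + 9)²) + 11509 = (-118 - 2*16²) + 11509 = (-118 - 2*256) + 11509 = (-118 - 512) + 11509 = -630 + 11509 = 10879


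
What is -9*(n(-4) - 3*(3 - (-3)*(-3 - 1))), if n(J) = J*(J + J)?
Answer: -531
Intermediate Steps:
n(J) = 2*J**2 (n(J) = J*(2*J) = 2*J**2)
-9*(n(-4) - 3*(3 - (-3)*(-3 - 1))) = -9*(2*(-4)**2 - 3*(3 - (-3)*(-3 - 1))) = -9*(2*16 - 3*(3 - (-3)*(-4))) = -9*(32 - 3*(3 - 1*12)) = -9*(32 - 3*(3 - 12)) = -9*(32 - 3*(-9)) = -9*(32 + 27) = -9*59 = -531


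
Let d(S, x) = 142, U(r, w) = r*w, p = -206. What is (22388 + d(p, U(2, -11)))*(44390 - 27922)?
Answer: 371024040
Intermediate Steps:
(22388 + d(p, U(2, -11)))*(44390 - 27922) = (22388 + 142)*(44390 - 27922) = 22530*16468 = 371024040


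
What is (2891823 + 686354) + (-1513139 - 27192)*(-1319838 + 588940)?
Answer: 1125828425415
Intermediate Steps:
(2891823 + 686354) + (-1513139 - 27192)*(-1319838 + 588940) = 3578177 - 1540331*(-730898) = 3578177 + 1125824847238 = 1125828425415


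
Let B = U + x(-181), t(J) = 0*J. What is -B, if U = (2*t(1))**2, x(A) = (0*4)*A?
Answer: 0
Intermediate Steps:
t(J) = 0
x(A) = 0 (x(A) = 0*A = 0)
U = 0 (U = (2*0)**2 = 0**2 = 0)
B = 0 (B = 0 + 0 = 0)
-B = -1*0 = 0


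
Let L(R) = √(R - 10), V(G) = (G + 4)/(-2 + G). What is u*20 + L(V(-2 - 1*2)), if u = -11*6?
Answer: -1320 + I*√10 ≈ -1320.0 + 3.1623*I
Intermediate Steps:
u = -66
V(G) = (4 + G)/(-2 + G)
L(R) = √(-10 + R)
u*20 + L(V(-2 - 1*2)) = -66*20 + √(-10 + (4 + (-2 - 1*2))/(-2 + (-2 - 1*2))) = -1320 + √(-10 + (4 + (-2 - 2))/(-2 + (-2 - 2))) = -1320 + √(-10 + (4 - 4)/(-2 - 4)) = -1320 + √(-10 + 0/(-6)) = -1320 + √(-10 - ⅙*0) = -1320 + √(-10 + 0) = -1320 + √(-10) = -1320 + I*√10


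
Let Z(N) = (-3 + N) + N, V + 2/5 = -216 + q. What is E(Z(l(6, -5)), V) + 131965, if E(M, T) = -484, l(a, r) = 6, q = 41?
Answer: 131481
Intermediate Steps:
V = -877/5 (V = -⅖ + (-216 + 41) = -⅖ - 175 = -877/5 ≈ -175.40)
Z(N) = -3 + 2*N
E(Z(l(6, -5)), V) + 131965 = -484 + 131965 = 131481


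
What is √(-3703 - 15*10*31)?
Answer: I*√8353 ≈ 91.395*I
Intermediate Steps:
√(-3703 - 15*10*31) = √(-3703 - 150*31) = √(-3703 - 4650) = √(-8353) = I*√8353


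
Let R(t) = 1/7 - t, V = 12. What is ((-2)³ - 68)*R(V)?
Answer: 6308/7 ≈ 901.14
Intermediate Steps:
R(t) = ⅐ - t
((-2)³ - 68)*R(V) = ((-2)³ - 68)*(⅐ - 1*12) = (-8 - 68)*(⅐ - 12) = -76*(-83/7) = 6308/7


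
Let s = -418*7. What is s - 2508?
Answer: -5434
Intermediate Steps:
s = -2926
s - 2508 = -2926 - 2508 = -5434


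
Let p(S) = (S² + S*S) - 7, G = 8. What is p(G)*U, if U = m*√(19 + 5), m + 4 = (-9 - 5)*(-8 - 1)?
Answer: 29524*√6 ≈ 72319.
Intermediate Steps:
p(S) = -7 + 2*S² (p(S) = (S² + S²) - 7 = 2*S² - 7 = -7 + 2*S²)
m = 122 (m = -4 + (-9 - 5)*(-8 - 1) = -4 - 14*(-9) = -4 + 126 = 122)
U = 244*√6 (U = 122*√(19 + 5) = 122*√24 = 122*(2*√6) = 244*√6 ≈ 597.68)
p(G)*U = (-7 + 2*8²)*(244*√6) = (-7 + 2*64)*(244*√6) = (-7 + 128)*(244*√6) = 121*(244*√6) = 29524*√6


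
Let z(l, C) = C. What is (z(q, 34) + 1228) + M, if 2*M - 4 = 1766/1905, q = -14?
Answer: 2408803/1905 ≈ 1264.5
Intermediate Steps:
M = 4693/1905 (M = 2 + (1766/1905)/2 = 2 + (1766*(1/1905))/2 = 2 + (1/2)*(1766/1905) = 2 + 883/1905 = 4693/1905 ≈ 2.4635)
(z(q, 34) + 1228) + M = (34 + 1228) + 4693/1905 = 1262 + 4693/1905 = 2408803/1905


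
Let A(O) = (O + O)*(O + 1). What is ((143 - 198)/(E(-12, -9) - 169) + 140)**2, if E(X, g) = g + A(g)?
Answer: 23184225/1156 ≈ 20056.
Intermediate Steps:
A(O) = 2*O*(1 + O) (A(O) = (2*O)*(1 + O) = 2*O*(1 + O))
E(X, g) = g + 2*g*(1 + g)
((143 - 198)/(E(-12, -9) - 169) + 140)**2 = ((143 - 198)/(-9*(3 + 2*(-9)) - 169) + 140)**2 = (-55/(-9*(3 - 18) - 169) + 140)**2 = (-55/(-9*(-15) - 169) + 140)**2 = (-55/(135 - 169) + 140)**2 = (-55/(-34) + 140)**2 = (-55*(-1/34) + 140)**2 = (55/34 + 140)**2 = (4815/34)**2 = 23184225/1156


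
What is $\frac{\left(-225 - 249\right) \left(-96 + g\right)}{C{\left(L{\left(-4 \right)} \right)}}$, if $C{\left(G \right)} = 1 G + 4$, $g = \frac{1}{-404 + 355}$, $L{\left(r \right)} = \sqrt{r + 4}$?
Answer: $\frac{1115085}{98} \approx 11378.0$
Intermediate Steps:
$L{\left(r \right)} = \sqrt{4 + r}$
$g = - \frac{1}{49}$ ($g = \frac{1}{-49} = - \frac{1}{49} \approx -0.020408$)
$C{\left(G \right)} = 4 + G$ ($C{\left(G \right)} = G + 4 = 4 + G$)
$\frac{\left(-225 - 249\right) \left(-96 + g\right)}{C{\left(L{\left(-4 \right)} \right)}} = \frac{\left(-225 - 249\right) \left(-96 - \frac{1}{49}\right)}{4 + \sqrt{4 - 4}} = \frac{\left(-474\right) \left(- \frac{4705}{49}\right)}{4 + \sqrt{0}} = \frac{2230170}{49 \left(4 + 0\right)} = \frac{2230170}{49 \cdot 4} = \frac{2230170}{49} \cdot \frac{1}{4} = \frac{1115085}{98}$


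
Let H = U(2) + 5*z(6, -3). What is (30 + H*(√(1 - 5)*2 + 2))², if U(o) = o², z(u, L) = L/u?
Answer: 1053 + 396*I ≈ 1053.0 + 396.0*I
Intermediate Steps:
H = 3/2 (H = 2² + 5*(-3/6) = 4 + 5*(-3*⅙) = 4 + 5*(-½) = 4 - 5/2 = 3/2 ≈ 1.5000)
(30 + H*(√(1 - 5)*2 + 2))² = (30 + 3*(√(1 - 5)*2 + 2)/2)² = (30 + 3*(√(-4)*2 + 2)/2)² = (30 + 3*((2*I)*2 + 2)/2)² = (30 + 3*(4*I + 2)/2)² = (30 + 3*(2 + 4*I)/2)² = (30 + (3 + 6*I))² = (33 + 6*I)²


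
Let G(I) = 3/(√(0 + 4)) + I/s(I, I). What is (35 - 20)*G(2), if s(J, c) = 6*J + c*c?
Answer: 195/8 ≈ 24.375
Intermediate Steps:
s(J, c) = c² + 6*J (s(J, c) = 6*J + c² = c² + 6*J)
G(I) = 3/2 + I/(I² + 6*I) (G(I) = 3/(√(0 + 4)) + I/(I² + 6*I) = 3/(√4) + I/(I² + 6*I) = 3/2 + I/(I² + 6*I))
(35 - 20)*G(2) = (35 - 20)*((20 + 3*2)/(2*(6 + 2))) = 15*((½)*(20 + 6)/8) = 15*((½)*(⅛)*26) = 15*(13/8) = 195/8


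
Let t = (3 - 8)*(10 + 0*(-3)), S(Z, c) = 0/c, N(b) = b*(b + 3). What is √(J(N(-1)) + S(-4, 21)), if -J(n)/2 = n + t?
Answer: 2*√26 ≈ 10.198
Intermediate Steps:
N(b) = b*(3 + b)
S(Z, c) = 0
t = -50 (t = -5*(10 + 0) = -5*10 = -50)
J(n) = 100 - 2*n (J(n) = -2*(n - 50) = -2*(-50 + n) = 100 - 2*n)
√(J(N(-1)) + S(-4, 21)) = √((100 - (-2)*(3 - 1)) + 0) = √((100 - (-2)*2) + 0) = √((100 - 2*(-2)) + 0) = √((100 + 4) + 0) = √(104 + 0) = √104 = 2*√26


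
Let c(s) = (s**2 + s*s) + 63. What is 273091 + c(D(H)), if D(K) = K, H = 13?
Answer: 273492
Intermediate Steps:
c(s) = 63 + 2*s**2 (c(s) = (s**2 + s**2) + 63 = 2*s**2 + 63 = 63 + 2*s**2)
273091 + c(D(H)) = 273091 + (63 + 2*13**2) = 273091 + (63 + 2*169) = 273091 + (63 + 338) = 273091 + 401 = 273492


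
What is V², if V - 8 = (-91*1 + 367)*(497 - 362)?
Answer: 1388903824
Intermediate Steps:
V = 37268 (V = 8 + (-91*1 + 367)*(497 - 362) = 8 + (-91 + 367)*135 = 8 + 276*135 = 8 + 37260 = 37268)
V² = 37268² = 1388903824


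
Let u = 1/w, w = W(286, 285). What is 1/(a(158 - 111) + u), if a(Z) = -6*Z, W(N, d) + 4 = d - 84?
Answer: -197/55553 ≈ -0.0035462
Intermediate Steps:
W(N, d) = -88 + d (W(N, d) = -4 + (d - 84) = -4 + (-84 + d) = -88 + d)
w = 197 (w = -88 + 285 = 197)
u = 1/197 ≈ 0.0050761
1/(a(158 - 111) + u) = 1/(-6*(158 - 111) + 1/197) = 1/(-6*47 + 1/197) = 1/(-282 + 1/197) = 1/(-55553/197) = -197/55553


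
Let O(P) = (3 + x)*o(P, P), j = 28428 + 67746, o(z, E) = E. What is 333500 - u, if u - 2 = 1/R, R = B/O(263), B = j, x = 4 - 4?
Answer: 10691278621/32058 ≈ 3.3350e+5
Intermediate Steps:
x = 0
j = 96174
B = 96174
O(P) = 3*P (O(P) = (3 + 0)*P = 3*P)
R = 32058/263 (R = 96174/((3*263)) = 96174/789 = 96174*(1/789) = 32058/263 ≈ 121.89)
u = 64379/32058 (u = 2 + 1/(32058/263) = 2 + 263/32058 = 64379/32058 ≈ 2.0082)
333500 - u = 333500 - 1*64379/32058 = 333500 - 64379/32058 = 10691278621/32058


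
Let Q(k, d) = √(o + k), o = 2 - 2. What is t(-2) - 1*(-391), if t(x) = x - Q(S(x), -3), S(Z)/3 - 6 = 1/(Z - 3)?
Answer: 389 - √435/5 ≈ 384.83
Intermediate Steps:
o = 0
S(Z) = 18 + 3/(-3 + Z) (S(Z) = 18 + 3/(Z - 3) = 18 + 3/(-3 + Z))
Q(k, d) = √k (Q(k, d) = √(0 + k) = √k)
t(x) = x - √3*√((-17 + 6*x)/(-3 + x)) (t(x) = x - √(3*(-17 + 6*x)/(-3 + x)) = x - √3*√((-17 + 6*x)/(-3 + x)))
t(-2) - 1*(-391) = (-2 - √3*√((-17 + 6*(-2))/(-3 - 2))) - 1*(-391) = (-2 - √3*√((-17 - 12)/(-5))) + 391 = (-2 - √3*√(-⅕*(-29))) + 391 = (-2 - √3*√(29/5)) + 391 = (-2 - √3*√145/5) + 391 = (-2 - √435/5) + 391 = 389 - √435/5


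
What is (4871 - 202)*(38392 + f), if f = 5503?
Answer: 204945755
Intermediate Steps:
(4871 - 202)*(38392 + f) = (4871 - 202)*(38392 + 5503) = 4669*43895 = 204945755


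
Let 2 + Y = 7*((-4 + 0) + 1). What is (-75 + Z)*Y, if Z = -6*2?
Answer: 2001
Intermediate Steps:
Y = -23 (Y = -2 + 7*((-4 + 0) + 1) = -2 + 7*(-4 + 1) = -2 + 7*(-3) = -2 - 21 = -23)
Z = -12
(-75 + Z)*Y = (-75 - 12)*(-23) = -87*(-23) = 2001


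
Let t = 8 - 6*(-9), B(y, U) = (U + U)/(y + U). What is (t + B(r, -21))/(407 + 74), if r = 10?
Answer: 724/5291 ≈ 0.13684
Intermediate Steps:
B(y, U) = 2*U/(U + y) (B(y, U) = (2*U)/(U + y) = 2*U/(U + y))
t = 62 (t = 8 + 54 = 62)
(t + B(r, -21))/(407 + 74) = (62 + 2*(-21)/(-21 + 10))/(407 + 74) = (62 + 2*(-21)/(-11))/481 = (62 + 2*(-21)*(-1/11))/481 = (62 + 42/11)/481 = (1/481)*(724/11) = 724/5291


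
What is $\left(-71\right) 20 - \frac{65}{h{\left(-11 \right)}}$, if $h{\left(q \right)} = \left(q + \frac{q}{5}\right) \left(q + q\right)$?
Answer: $- \frac{2062165}{1452} \approx -1420.2$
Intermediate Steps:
$h{\left(q \right)} = \frac{12 q^{2}}{5}$ ($h{\left(q \right)} = \left(q + q \frac{1}{5}\right) 2 q = \left(q + \frac{q}{5}\right) 2 q = \frac{6 q}{5} \cdot 2 q = \frac{12 q^{2}}{5}$)
$\left(-71\right) 20 - \frac{65}{h{\left(-11 \right)}} = \left(-71\right) 20 - \frac{65}{\frac{12}{5} \left(-11\right)^{2}} = -1420 - \frac{65}{\frac{12}{5} \cdot 121} = -1420 - \frac{65}{\frac{1452}{5}} = -1420 - \frac{325}{1452} = - \frac{2062165}{1452}$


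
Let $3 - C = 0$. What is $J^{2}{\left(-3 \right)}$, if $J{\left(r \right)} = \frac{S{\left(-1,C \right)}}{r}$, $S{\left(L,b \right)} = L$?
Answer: $\frac{1}{9} \approx 0.11111$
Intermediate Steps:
$C = 3$ ($C = 3 - 0 = 3 + 0 = 3$)
$J{\left(r \right)} = - \frac{1}{r}$
$J^{2}{\left(-3 \right)} = \left(- \frac{1}{-3}\right)^{2} = \left(\left(-1\right) \left(- \frac{1}{3}\right)\right)^{2} = \left(\frac{1}{3}\right)^{2} = \frac{1}{9}$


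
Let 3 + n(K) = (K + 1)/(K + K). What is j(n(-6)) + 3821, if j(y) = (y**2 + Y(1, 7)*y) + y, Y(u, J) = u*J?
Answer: 548209/144 ≈ 3807.0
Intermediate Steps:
n(K) = -3 + (1 + K)/(2*K) (n(K) = -3 + (K + 1)/(K + K) = -3 + (1 + K)/((2*K)) = -3 + (1 + K)*(1/(2*K)) = -3 + (1 + K)/(2*K))
Y(u, J) = J*u
j(y) = y**2 + 8*y (j(y) = (y**2 + (7*1)*y) + y = (y**2 + 7*y) + y = y**2 + 8*y)
j(n(-6)) + 3821 = ((1/2)*(1 - 5*(-6))/(-6))*(8 + (1/2)*(1 - 5*(-6))/(-6)) + 3821 = ((1/2)*(-1/6)*(1 + 30))*(8 + (1/2)*(-1/6)*(1 + 30)) + 3821 = ((1/2)*(-1/6)*31)*(8 + (1/2)*(-1/6)*31) + 3821 = -31*(8 - 31/12)/12 + 3821 = -31/12*65/12 + 3821 = -2015/144 + 3821 = 548209/144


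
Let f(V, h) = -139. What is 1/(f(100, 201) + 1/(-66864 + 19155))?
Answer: -47709/6631552 ≈ -0.0071942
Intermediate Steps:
1/(f(100, 201) + 1/(-66864 + 19155)) = 1/(-139 + 1/(-66864 + 19155)) = 1/(-139 + 1/(-47709)) = 1/(-139 - 1/47709) = 1/(-6631552/47709) = -47709/6631552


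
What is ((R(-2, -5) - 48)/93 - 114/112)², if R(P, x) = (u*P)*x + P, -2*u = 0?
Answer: 65626201/27123264 ≈ 2.4196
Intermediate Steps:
u = 0 (u = -½*0 = 0)
R(P, x) = P (R(P, x) = (0*P)*x + P = 0*x + P = 0 + P = P)
((R(-2, -5) - 48)/93 - 114/112)² = ((-2 - 48)/93 - 114/112)² = (-50*1/93 - 114*1/112)² = (-50/93 - 57/56)² = (-8101/5208)² = 65626201/27123264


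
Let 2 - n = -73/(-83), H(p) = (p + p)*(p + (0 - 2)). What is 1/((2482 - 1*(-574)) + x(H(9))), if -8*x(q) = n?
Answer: 664/2029091 ≈ 0.00032724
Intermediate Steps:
H(p) = 2*p*(-2 + p) (H(p) = (2*p)*(p - 2) = (2*p)*(-2 + p) = 2*p*(-2 + p))
n = 93/83 (n = 2 - (-73)/(-83) = 2 - (-73)*(-1)/83 = 2 - 1*73/83 = 2 - 73/83 = 93/83 ≈ 1.1205)
x(q) = -93/664 (x(q) = -⅛*93/83 = -93/664)
1/((2482 - 1*(-574)) + x(H(9))) = 1/((2482 - 1*(-574)) - 93/664) = 1/((2482 + 574) - 93/664) = 1/(3056 - 93/664) = 1/(2029091/664) = 664/2029091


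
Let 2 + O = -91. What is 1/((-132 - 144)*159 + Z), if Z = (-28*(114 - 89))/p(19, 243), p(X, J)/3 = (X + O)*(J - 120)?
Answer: -13653/599147902 ≈ -2.2787e-5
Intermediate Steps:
O = -93 (O = -2 - 91 = -93)
p(X, J) = 3*(-120 + J)*(-93 + X) (p(X, J) = 3*((X - 93)*(J - 120)) = 3*((-93 + X)*(-120 + J)) = 3*((-120 + J)*(-93 + X)) = 3*(-120 + J)*(-93 + X))
Z = 350/13653 (Z = (-28*(114 - 89))/(33480 - 360*19 - 279*243 + 3*243*19) = (-28*25)/(33480 - 6840 - 67797 + 13851) = -700/(-27306) = -700*(-1/27306) = 350/13653 ≈ 0.025635)
1/((-132 - 144)*159 + Z) = 1/((-132 - 144)*159 + 350/13653) = 1/(-276*159 + 350/13653) = 1/(-43884 + 350/13653) = 1/(-599147902/13653) = -13653/599147902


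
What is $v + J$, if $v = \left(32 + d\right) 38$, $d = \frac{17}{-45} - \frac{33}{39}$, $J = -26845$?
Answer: $- \frac{15020173}{585} \approx -25676.0$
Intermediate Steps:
$d = - \frac{716}{585}$ ($d = 17 \left(- \frac{1}{45}\right) - \frac{11}{13} = - \frac{17}{45} - \frac{11}{13} = - \frac{716}{585} \approx -1.2239$)
$v = \frac{684152}{585}$ ($v = \left(32 - \frac{716}{585}\right) 38 = \frac{18004}{585} \cdot 38 = \frac{684152}{585} \approx 1169.5$)
$v + J = \frac{684152}{585} - 26845 = - \frac{15020173}{585}$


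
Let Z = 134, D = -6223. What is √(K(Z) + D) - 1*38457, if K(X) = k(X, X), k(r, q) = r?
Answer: -38457 + I*√6089 ≈ -38457.0 + 78.032*I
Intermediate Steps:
K(X) = X
√(K(Z) + D) - 1*38457 = √(134 - 6223) - 1*38457 = √(-6089) - 38457 = I*√6089 - 38457 = -38457 + I*√6089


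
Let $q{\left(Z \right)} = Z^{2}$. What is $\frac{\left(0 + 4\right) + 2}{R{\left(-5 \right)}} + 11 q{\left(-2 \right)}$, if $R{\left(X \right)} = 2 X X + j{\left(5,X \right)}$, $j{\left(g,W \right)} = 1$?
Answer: $\frac{750}{17} \approx 44.118$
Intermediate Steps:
$R{\left(X \right)} = 1 + 2 X^{2}$ ($R{\left(X \right)} = 2 X X + 1 = 2 X^{2} + 1 = 1 + 2 X^{2}$)
$\frac{\left(0 + 4\right) + 2}{R{\left(-5 \right)}} + 11 q{\left(-2 \right)} = \frac{\left(0 + 4\right) + 2}{1 + 2 \left(-5\right)^{2}} + 11 \left(-2\right)^{2} = \frac{4 + 2}{1 + 2 \cdot 25} + 11 \cdot 4 = \frac{6}{1 + 50} + 44 = \frac{6}{51} + 44 = 6 \cdot \frac{1}{51} + 44 = \frac{2}{17} + 44 = \frac{750}{17}$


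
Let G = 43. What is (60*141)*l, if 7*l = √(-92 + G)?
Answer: 8460*I ≈ 8460.0*I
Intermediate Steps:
l = I (l = √(-92 + 43)/7 = √(-49)/7 = (7*I)/7 = I ≈ 1.0*I)
(60*141)*l = (60*141)*I = 8460*I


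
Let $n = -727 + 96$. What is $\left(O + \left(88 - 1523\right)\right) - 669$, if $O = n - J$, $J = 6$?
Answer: $-2741$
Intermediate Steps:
$n = -631$
$O = -637$ ($O = -631 - 6 = -637$)
$\left(O + \left(88 - 1523\right)\right) - 669 = \left(-637 + \left(88 - 1523\right)\right) - 669 = \left(-637 - 1435\right) - 669 = -2072 - 669 = -2741$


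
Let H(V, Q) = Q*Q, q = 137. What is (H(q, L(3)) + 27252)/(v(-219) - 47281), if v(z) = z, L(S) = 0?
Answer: -6813/11875 ≈ -0.57373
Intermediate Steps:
H(V, Q) = Q²
(H(q, L(3)) + 27252)/(v(-219) - 47281) = (0² + 27252)/(-219 - 47281) = (0 + 27252)/(-47500) = 27252*(-1/47500) = -6813/11875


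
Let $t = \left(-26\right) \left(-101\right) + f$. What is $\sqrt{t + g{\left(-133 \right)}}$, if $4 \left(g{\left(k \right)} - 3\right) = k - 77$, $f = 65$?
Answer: $\frac{3 \sqrt{1174}}{2} \approx 51.396$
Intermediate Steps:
$t = 2691$ ($t = \left(-26\right) \left(-101\right) + 65 = 2626 + 65 = 2691$)
$g{\left(k \right)} = - \frac{65}{4} + \frac{k}{4}$ ($g{\left(k \right)} = 3 + \frac{k - 77}{4} = 3 + \frac{-77 + k}{4} = 3 + \left(- \frac{77}{4} + \frac{k}{4}\right) = - \frac{65}{4} + \frac{k}{4}$)
$\sqrt{t + g{\left(-133 \right)}} = \sqrt{2691 + \left(- \frac{65}{4} + \frac{1}{4} \left(-133\right)\right)} = \sqrt{2691 - \frac{99}{2}} = \sqrt{\frac{5283}{2}} = \frac{3 \sqrt{1174}}{2}$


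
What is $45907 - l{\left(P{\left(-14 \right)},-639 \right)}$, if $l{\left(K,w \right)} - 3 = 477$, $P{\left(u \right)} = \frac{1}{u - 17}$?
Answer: $45427$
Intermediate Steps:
$P{\left(u \right)} = \frac{1}{-17 + u}$
$l{\left(K,w \right)} = 480$ ($l{\left(K,w \right)} = 3 + 477 = 480$)
$45907 - l{\left(P{\left(-14 \right)},-639 \right)} = 45907 - 480 = 45427$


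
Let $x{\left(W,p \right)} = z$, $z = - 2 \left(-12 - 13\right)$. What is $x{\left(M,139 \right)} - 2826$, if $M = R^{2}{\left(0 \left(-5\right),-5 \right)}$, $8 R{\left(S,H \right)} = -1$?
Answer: $-2776$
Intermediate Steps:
$R{\left(S,H \right)} = - \frac{1}{8}$ ($R{\left(S,H \right)} = \frac{1}{8} \left(-1\right) = - \frac{1}{8}$)
$M = \frac{1}{64}$ ($M = \left(- \frac{1}{8}\right)^{2} = \frac{1}{64} \approx 0.015625$)
$z = 50$ ($z = \left(-2\right) \left(-25\right) = 50$)
$x{\left(W,p \right)} = 50$
$x{\left(M,139 \right)} - 2826 = 50 - 2826 = -2776$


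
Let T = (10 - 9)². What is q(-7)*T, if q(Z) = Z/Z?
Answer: 1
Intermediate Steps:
q(Z) = 1
T = 1 (T = 1² = 1)
q(-7)*T = 1*1 = 1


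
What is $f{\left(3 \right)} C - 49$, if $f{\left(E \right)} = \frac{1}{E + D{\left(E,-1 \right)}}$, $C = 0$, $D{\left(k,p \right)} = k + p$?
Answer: $-49$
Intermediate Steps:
$f{\left(E \right)} = \frac{1}{-1 + 2 E}$ ($f{\left(E \right)} = \frac{1}{E + \left(E - 1\right)} = \frac{1}{E + \left(-1 + E\right)} = \frac{1}{-1 + 2 E}$)
$f{\left(3 \right)} C - 49 = \frac{1}{-1 + 2 \cdot 3} \cdot 0 - 49 = \frac{1}{-1 + 6} \cdot 0 - 49 = \frac{1}{5} \cdot 0 - 49 = 0 - 49 = -49$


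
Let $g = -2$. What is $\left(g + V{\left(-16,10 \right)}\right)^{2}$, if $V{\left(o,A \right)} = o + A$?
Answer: $64$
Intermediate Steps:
$V{\left(o,A \right)} = A + o$
$\left(g + V{\left(-16,10 \right)}\right)^{2} = \left(-2 + \left(10 - 16\right)\right)^{2} = \left(-2 - 6\right)^{2} = \left(-8\right)^{2} = 64$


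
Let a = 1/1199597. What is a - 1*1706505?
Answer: -2047118278484/1199597 ≈ -1.7065e+6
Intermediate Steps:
a = 1/1199597 ≈ 8.3361e-7
a - 1*1706505 = 1/1199597 - 1*1706505 = 1/1199597 - 1706505 = -2047118278484/1199597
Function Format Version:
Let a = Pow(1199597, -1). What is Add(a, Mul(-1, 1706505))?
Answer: Rational(-2047118278484, 1199597) ≈ -1.7065e+6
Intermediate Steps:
a = Rational(1, 1199597) ≈ 8.3361e-7
Add(a, Mul(-1, 1706505)) = Add(Rational(1, 1199597), Mul(-1, 1706505)) = Add(Rational(1, 1199597), -1706505) = Rational(-2047118278484, 1199597)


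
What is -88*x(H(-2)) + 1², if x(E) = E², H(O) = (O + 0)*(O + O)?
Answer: -5631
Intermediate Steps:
H(O) = 2*O² (H(O) = O*(2*O) = 2*O²)
-88*x(H(-2)) + 1² = -88*(2*(-2)²)² + 1² = -88*(2*4)² + 1 = -88*8² + 1 = -88*64 + 1 = -5632 + 1 = -5631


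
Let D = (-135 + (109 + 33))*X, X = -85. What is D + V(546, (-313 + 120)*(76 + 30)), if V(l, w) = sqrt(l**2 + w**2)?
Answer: -595 + 2*sqrt(104706970) ≈ 19870.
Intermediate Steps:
D = -595 (D = (-135 + (109 + 33))*(-85) = (-135 + 142)*(-85) = 7*(-85) = -595)
D + V(546, (-313 + 120)*(76 + 30)) = -595 + sqrt(546**2 + ((-313 + 120)*(76 + 30))**2) = -595 + sqrt(298116 + (-193*106)**2) = -595 + sqrt(298116 + (-20458)**2) = -595 + sqrt(298116 + 418529764) = -595 + sqrt(418827880) = -595 + 2*sqrt(104706970)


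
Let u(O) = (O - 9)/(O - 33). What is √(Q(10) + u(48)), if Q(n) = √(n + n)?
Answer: √(65 + 50*√5)/5 ≈ 2.6593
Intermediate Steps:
Q(n) = √2*√n (Q(n) = √(2*n) = √2*√n)
u(O) = (-9 + O)/(-33 + O)
√(Q(10) + u(48)) = √(√2*√10 + (-9 + 48)/(-33 + 48)) = √(2*√5 + 39/15) = √(2*√5 + (1/15)*39) = √(2*√5 + 13/5) = √(13/5 + 2*√5)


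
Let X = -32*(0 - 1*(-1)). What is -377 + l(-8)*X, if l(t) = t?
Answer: -121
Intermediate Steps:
X = -32 (X = -32*(0 + 1) = -32*1 = -32)
-377 + l(-8)*X = -377 - 8*(-32) = -377 + 256 = -121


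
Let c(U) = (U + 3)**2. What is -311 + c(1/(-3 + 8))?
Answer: -7519/25 ≈ -300.76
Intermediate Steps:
c(U) = (3 + U)**2
-311 + c(1/(-3 + 8)) = -311 + (3 + 1/(-3 + 8))**2 = -311 + (3 + 1/5)**2 = -311 + (16/5)**2 = -311 + 256/25 = -7519/25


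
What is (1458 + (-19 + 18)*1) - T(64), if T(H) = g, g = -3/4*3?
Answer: 5837/4 ≈ 1459.3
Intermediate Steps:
g = -9/4 (g = -3*1/4*3 = -3/4*3 = -9/4 ≈ -2.2500)
T(H) = -9/4
(1458 + (-19 + 18)*1) - T(64) = (1458 + (-19 + 18)*1) - 1*(-9/4) = (1458 - 1*1) + 9/4 = (1458 - 1) + 9/4 = 1457 + 9/4 = 5837/4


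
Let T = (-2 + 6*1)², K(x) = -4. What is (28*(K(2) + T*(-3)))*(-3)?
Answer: 4368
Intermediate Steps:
T = 16 (T = (-2 + 6)² = 4² = 16)
(28*(K(2) + T*(-3)))*(-3) = (28*(-4 + 16*(-3)))*(-3) = (28*(-4 - 48))*(-3) = (28*(-52))*(-3) = -1456*(-3) = 4368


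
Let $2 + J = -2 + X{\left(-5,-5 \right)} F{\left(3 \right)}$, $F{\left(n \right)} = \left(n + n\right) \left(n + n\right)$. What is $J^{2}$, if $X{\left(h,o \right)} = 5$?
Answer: $30976$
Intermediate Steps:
$F{\left(n \right)} = 4 n^{2}$ ($F{\left(n \right)} = 2 n 2 n = 4 n^{2}$)
$J = 176$ ($J = -2 - \left(2 - 5 \cdot 4 \cdot 3^{2}\right) = -2 - \left(2 - 5 \cdot 4 \cdot 9\right) = -2 + \left(-2 + 5 \cdot 36\right) = -2 + \left(-2 + 180\right) = -2 + 178 = 176$)
$J^{2} = 176^{2} = 30976$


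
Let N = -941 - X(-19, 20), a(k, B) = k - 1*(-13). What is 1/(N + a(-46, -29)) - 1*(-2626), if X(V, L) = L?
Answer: 2610243/994 ≈ 2626.0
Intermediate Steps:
a(k, B) = 13 + k (a(k, B) = k + 13 = 13 + k)
N = -961 (N = -941 - 1*20 = -941 - 20 = -961)
1/(N + a(-46, -29)) - 1*(-2626) = 1/(-961 + (13 - 46)) - 1*(-2626) = 1/(-961 - 33) + 2626 = 1/(-994) + 2626 = -1/994 + 2626 = 2610243/994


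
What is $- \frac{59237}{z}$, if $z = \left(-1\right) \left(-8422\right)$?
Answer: $- \frac{59237}{8422} \approx -7.0336$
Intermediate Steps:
$z = 8422$
$- \frac{59237}{z} = - \frac{59237}{8422}$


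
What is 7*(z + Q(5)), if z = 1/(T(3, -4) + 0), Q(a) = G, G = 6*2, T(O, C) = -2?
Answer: 161/2 ≈ 80.500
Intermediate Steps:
G = 12
Q(a) = 12
z = -½ (z = 1/(-2 + 0) = 1/(-2) = -½ ≈ -0.50000)
7*(z + Q(5)) = 7*(-½ + 12) = 7*(23/2) = 161/2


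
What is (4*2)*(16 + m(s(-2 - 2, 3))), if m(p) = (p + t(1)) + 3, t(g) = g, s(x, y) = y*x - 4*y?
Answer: -32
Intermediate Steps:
s(x, y) = -4*y + x*y (s(x, y) = x*y - 4*y = -4*y + x*y)
m(p) = 4 + p (m(p) = (p + 1) + 3 = (1 + p) + 3 = 4 + p)
(4*2)*(16 + m(s(-2 - 2, 3))) = (4*2)*(16 + (4 + 3*(-4 + (-2 - 2)))) = 8*(16 + (4 + 3*(-4 - 4))) = 8*(16 + (4 + 3*(-8))) = 8*(16 + (4 - 24)) = 8*(16 - 20) = 8*(-4) = -32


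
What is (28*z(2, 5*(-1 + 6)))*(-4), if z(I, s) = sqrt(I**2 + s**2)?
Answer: -112*sqrt(629) ≈ -2808.9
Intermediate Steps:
(28*z(2, 5*(-1 + 6)))*(-4) = (28*sqrt(2**2 + (5*(-1 + 6))**2))*(-4) = (28*sqrt(4 + (5*5)**2))*(-4) = (28*sqrt(4 + 25**2))*(-4) = (28*sqrt(4 + 625))*(-4) = (28*sqrt(629))*(-4) = -112*sqrt(629)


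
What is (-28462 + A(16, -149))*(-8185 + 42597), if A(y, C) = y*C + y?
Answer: -1060921960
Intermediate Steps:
A(y, C) = y + C*y (A(y, C) = C*y + y = y + C*y)
(-28462 + A(16, -149))*(-8185 + 42597) = (-28462 + 16*(1 - 149))*(-8185 + 42597) = (-28462 + 16*(-148))*34412 = (-28462 - 2368)*34412 = -30830*34412 = -1060921960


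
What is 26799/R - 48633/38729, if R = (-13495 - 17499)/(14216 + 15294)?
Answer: -15314945605206/600183313 ≈ -25517.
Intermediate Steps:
R = -15497/14755 (R = -30994/29510 = -30994*1/29510 = -15497/14755 ≈ -1.0503)
26799/R - 48633/38729 = 26799/(-15497/14755) - 48633/38729 = 26799*(-14755/15497) - 48633*1/38729 = -395419245/15497 - 48633/38729 = -15314945605206/600183313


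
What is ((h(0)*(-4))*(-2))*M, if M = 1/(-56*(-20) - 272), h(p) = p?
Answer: 0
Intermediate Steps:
M = 1/848 (M = 1/(1120 - 272) = 1/848 ≈ 0.0011792)
((h(0)*(-4))*(-2))*M = ((0*(-4))*(-2))*(1/848) = (0*(-2))*(1/848) = 0*(1/848) = 0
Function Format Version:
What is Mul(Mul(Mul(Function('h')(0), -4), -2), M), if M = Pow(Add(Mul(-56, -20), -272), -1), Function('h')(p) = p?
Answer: 0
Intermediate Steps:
M = Rational(1, 848) (M = Pow(Add(1120, -272), -1) = Pow(848, -1) = Rational(1, 848) ≈ 0.0011792)
Mul(Mul(Mul(Function('h')(0), -4), -2), M) = Mul(Mul(Mul(0, -4), -2), Rational(1, 848)) = Mul(Mul(0, -2), Rational(1, 848)) = Mul(0, Rational(1, 848)) = 0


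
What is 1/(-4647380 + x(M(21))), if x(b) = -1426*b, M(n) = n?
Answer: -1/4677326 ≈ -2.1380e-7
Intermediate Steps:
1/(-4647380 + x(M(21))) = 1/(-4647380 - 1426*21) = 1/(-4647380 - 29946) = 1/(-4677326) = -1/4677326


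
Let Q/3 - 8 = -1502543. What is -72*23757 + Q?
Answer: -6218109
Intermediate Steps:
Q = -4507605 (Q = 24 + 3*(-1502543) = 24 - 4507629 = -4507605)
-72*23757 + Q = -72*23757 - 4507605 = -1710504 - 4507605 = -6218109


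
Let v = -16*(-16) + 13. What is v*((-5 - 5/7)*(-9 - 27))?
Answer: 387360/7 ≈ 55337.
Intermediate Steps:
v = 269 (v = 256 + 13 = 269)
v*((-5 - 5/7)*(-9 - 27)) = 269*((-5 - 5/7)*(-9 - 27)) = 269*((-5 - 5*1/7)*(-36)) = 269*((-5 - 5/7)*(-36)) = 269*(-40/7*(-36)) = 269*(1440/7) = 387360/7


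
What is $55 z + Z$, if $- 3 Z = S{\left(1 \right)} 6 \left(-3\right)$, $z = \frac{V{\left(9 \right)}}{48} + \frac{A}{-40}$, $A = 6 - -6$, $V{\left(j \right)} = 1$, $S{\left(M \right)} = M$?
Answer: $- \frac{449}{48} \approx -9.3542$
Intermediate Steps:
$A = 12$ ($A = 6 + 6 = 12$)
$z = - \frac{67}{240}$ ($z = 1 \cdot \frac{1}{48} + \frac{12}{-40} = 1 \cdot \frac{1}{48} + 12 \left(- \frac{1}{40}\right) = \frac{1}{48} - \frac{3}{10} = - \frac{67}{240} \approx -0.27917$)
$Z = 6$ ($Z = - \frac{1 \cdot 6 \left(-3\right)}{3} = - \frac{6 \left(-3\right)}{3} = \left(- \frac{1}{3}\right) \left(-18\right) = 6$)
$55 z + Z = 55 \left(- \frac{67}{240}\right) + 6 = - \frac{737}{48} + 6 = - \frac{449}{48}$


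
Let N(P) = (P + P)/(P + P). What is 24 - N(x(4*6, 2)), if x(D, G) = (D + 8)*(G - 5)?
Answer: 23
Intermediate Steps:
x(D, G) = (-5 + G)*(8 + D) (x(D, G) = (8 + D)*(-5 + G) = (-5 + G)*(8 + D))
N(P) = 1 (N(P) = (2*P)/((2*P)) = (2*P)*(1/(2*P)) = 1)
24 - N(x(4*6, 2)) = 24 - 1*1 = 24 - 1 = 23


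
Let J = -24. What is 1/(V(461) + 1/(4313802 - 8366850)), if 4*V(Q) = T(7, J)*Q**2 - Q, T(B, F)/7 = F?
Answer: -4053048/36177495302119 ≈ -1.1203e-7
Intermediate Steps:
T(B, F) = 7*F
V(Q) = -42*Q**2 - Q/4 (V(Q) = ((7*(-24))*Q**2 - Q)/4 = (-168*Q**2 - Q)/4 = (-Q - 168*Q**2)/4 = -42*Q**2 - Q/4)
1/(V(461) + 1/(4313802 - 8366850)) = 1/(-1/4*461*(1 + 168*461) + 1/(4313802 - 8366850)) = 1/(-1/4*461*(1 + 77448) + 1/(-4053048)) = 1/(-1/4*461*77449 - 1/4053048) = 1/(-35703989/4 - 1/4053048) = 1/(-36177495302119/4053048) = -4053048/36177495302119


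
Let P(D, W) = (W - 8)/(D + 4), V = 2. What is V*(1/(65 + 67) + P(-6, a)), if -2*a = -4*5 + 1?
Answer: -49/33 ≈ -1.4848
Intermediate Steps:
a = 19/2 (a = -(-4*5 + 1)/2 = -(-20 + 1)/2 = -1/2*(-19) = 19/2 ≈ 9.5000)
P(D, W) = (-8 + W)/(4 + D)
V*(1/(65 + 67) + P(-6, a)) = 2*(1/(65 + 67) + (-8 + 19/2)/(4 - 6)) = 2*(1/132 + (3/2)/(-2)) = 2*(1/132 - 1/2*3/2) = 2*(1/132 - 3/4) = 2*(-49/66) = -49/33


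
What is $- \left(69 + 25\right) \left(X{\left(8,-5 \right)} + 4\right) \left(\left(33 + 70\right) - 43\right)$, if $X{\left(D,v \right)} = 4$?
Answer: $-45120$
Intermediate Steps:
$- \left(69 + 25\right) \left(X{\left(8,-5 \right)} + 4\right) \left(\left(33 + 70\right) - 43\right) = - \left(69 + 25\right) \left(4 + 4\right) \left(\left(33 + 70\right) - 43\right) = - 94 \cdot 8 \left(103 - 43\right) = \left(-1\right) 752 \cdot 60 = \left(-752\right) 60 = -45120$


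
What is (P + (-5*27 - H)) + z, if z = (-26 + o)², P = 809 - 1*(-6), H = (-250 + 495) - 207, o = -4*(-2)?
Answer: 966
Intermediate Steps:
o = 8
H = 38 (H = 245 - 207 = 38)
P = 815 (P = 809 + 6 = 815)
z = 324 (z = (-26 + 8)² = (-18)² = 324)
(P + (-5*27 - H)) + z = (815 + (-5*27 - 1*38)) + 324 = (815 + (-135 - 38)) + 324 = (815 - 173) + 324 = 642 + 324 = 966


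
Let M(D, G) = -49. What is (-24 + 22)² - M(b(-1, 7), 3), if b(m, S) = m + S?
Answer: 53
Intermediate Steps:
b(m, S) = S + m
(-24 + 22)² - M(b(-1, 7), 3) = (-24 + 22)² - 1*(-49) = (-2)² + 49 = 4 + 49 = 53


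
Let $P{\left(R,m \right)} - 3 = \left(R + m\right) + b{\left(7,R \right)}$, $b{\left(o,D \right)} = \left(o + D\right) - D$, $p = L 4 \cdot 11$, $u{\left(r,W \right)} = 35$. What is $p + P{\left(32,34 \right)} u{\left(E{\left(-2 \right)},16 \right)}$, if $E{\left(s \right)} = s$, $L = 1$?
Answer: $2704$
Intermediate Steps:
$p = 44$ ($p = 1 \cdot 4 \cdot 11 = 4 \cdot 11 = 44$)
$b{\left(o,D \right)} = o$ ($b{\left(o,D \right)} = \left(D + o\right) - D = o$)
$P{\left(R,m \right)} = 10 + R + m$ ($P{\left(R,m \right)} = 3 + \left(\left(R + m\right) + 7\right) = 3 + \left(7 + R + m\right) = 10 + R + m$)
$p + P{\left(32,34 \right)} u{\left(E{\left(-2 \right)},16 \right)} = 44 + \left(10 + 32 + 34\right) 35 = 44 + 76 \cdot 35 = 44 + 2660 = 2704$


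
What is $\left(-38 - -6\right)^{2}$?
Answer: $1024$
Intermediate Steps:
$\left(-38 - -6\right)^{2} = \left(-38 + \left(-39 + 45\right)\right)^{2} = \left(-38 + 6\right)^{2} = \left(-32\right)^{2} = 1024$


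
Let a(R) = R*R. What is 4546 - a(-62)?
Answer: 702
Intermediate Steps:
a(R) = R**2
4546 - a(-62) = 4546 - 1*(-62)**2 = 4546 - 1*3844 = 4546 - 3844 = 702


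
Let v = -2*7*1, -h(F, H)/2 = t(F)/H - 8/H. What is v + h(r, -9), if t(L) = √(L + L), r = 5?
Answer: -142/9 + 2*√10/9 ≈ -15.075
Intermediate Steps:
t(L) = √2*√L (t(L) = √(2*L) = √2*√L)
h(F, H) = 16/H - 2*√2*√F/H (h(F, H) = -2*((√2*√F)/H - 8/H) = -2*(√2*√F/H - 8/H) = -2*(-8/H + √2*√F/H) = 16/H - 2*√2*√F/H)
v = -14 (v = -14*1 = -14)
v + h(r, -9) = -14 + 2*(8 - √2*√5)/(-9) = -14 + 2*(-⅑)*(8 - √10) = -14 + (-16/9 + 2*√10/9) = -142/9 + 2*√10/9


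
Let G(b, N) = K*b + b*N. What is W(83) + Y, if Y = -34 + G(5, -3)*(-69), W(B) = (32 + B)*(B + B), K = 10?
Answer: 16641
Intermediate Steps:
W(B) = 2*B*(32 + B) (W(B) = (32 + B)*(2*B) = 2*B*(32 + B))
G(b, N) = 10*b + N*b (G(b, N) = 10*b + b*N = 10*b + N*b)
Y = -2449 (Y = -34 + (5*(10 - 3))*(-69) = -34 + (5*7)*(-69) = -34 + 35*(-69) = -34 - 2415 = -2449)
W(83) + Y = 2*83*(32 + 83) - 2449 = 2*83*115 - 2449 = 19090 - 2449 = 16641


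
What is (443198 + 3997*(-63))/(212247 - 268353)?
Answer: -191387/56106 ≈ -3.4112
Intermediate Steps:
(443198 + 3997*(-63))/(212247 - 268353) = (443198 - 251811)/(-56106) = 191387*(-1/56106) = -191387/56106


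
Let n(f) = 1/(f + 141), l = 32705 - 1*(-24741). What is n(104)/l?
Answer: 1/14074270 ≈ 7.1052e-8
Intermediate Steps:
l = 57446 (l = 32705 + 24741 = 57446)
n(f) = 1/(141 + f)
n(104)/l = 1/((141 + 104)*57446) = (1/57446)/245 = (1/245)*(1/57446) = 1/14074270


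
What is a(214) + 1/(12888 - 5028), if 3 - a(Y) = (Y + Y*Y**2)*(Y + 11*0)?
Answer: -16484930554739/7860 ≈ -2.0973e+9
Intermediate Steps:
a(Y) = 3 - Y*(Y + Y**3) (a(Y) = 3 - (Y + Y*Y**2)*(Y + 11*0) = 3 - (Y + Y**3)*(Y + 0) = 3 - (Y + Y**3)*Y = 3 - Y*(Y + Y**3))
a(214) + 1/(12888 - 5028) = (3 - 1*214**2 - 1*214**4) + 1/(12888 - 5028) = (3 - 1*45796 - 1*2097273616) + 1/7860 = (3 - 45796 - 2097273616) + 1/7860 = -2097319409 + 1/7860 = -16484930554739/7860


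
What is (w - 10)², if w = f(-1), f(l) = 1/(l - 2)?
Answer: 961/9 ≈ 106.78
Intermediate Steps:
f(l) = 1/(-2 + l)
w = -⅓ (w = 1/(-2 - 1) = 1/(-3) = -⅓ ≈ -0.33333)
(w - 10)² = (-⅓ - 10)² = (-31/3)² = 961/9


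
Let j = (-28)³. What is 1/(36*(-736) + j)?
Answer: -1/48448 ≈ -2.0641e-5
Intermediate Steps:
j = -21952
1/(36*(-736) + j) = 1/(36*(-736) - 21952) = 1/(-26496 - 21952) = 1/(-48448) = -1/48448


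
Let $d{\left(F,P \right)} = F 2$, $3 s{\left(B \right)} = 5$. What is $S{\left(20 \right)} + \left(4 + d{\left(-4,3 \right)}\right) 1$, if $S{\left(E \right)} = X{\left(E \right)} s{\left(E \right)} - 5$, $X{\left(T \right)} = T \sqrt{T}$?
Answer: $-9 + \frac{200 \sqrt{5}}{3} \approx 140.07$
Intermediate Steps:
$s{\left(B \right)} = \frac{5}{3}$ ($s{\left(B \right)} = \frac{1}{3} \cdot 5 = \frac{5}{3}$)
$X{\left(T \right)} = T^{\frac{3}{2}}$
$d{\left(F,P \right)} = 2 F$
$S{\left(E \right)} = -5 + \frac{5 E^{\frac{3}{2}}}{3}$ ($S{\left(E \right)} = E^{\frac{3}{2}} \cdot \frac{5}{3} - 5 = \frac{5 E^{\frac{3}{2}}}{3} - 5 = -5 + \frac{5 E^{\frac{3}{2}}}{3}$)
$S{\left(20 \right)} + \left(4 + d{\left(-4,3 \right)}\right) 1 = \left(-5 + \frac{5 \cdot 20^{\frac{3}{2}}}{3}\right) + \left(4 + 2 \left(-4\right)\right) 1 = \left(-5 + \frac{5 \cdot 40 \sqrt{5}}{3}\right) + \left(4 - 8\right) 1 = \left(-5 + \frac{200 \sqrt{5}}{3}\right) - 4 = -9 + \frac{200 \sqrt{5}}{3}$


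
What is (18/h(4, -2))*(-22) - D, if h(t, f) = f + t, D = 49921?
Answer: -50119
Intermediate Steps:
(18/h(4, -2))*(-22) - D = (18/(-2 + 4))*(-22) - 1*49921 = (18/2)*(-22) - 49921 = (18*(½))*(-22) - 49921 = 9*(-22) - 49921 = -198 - 49921 = -50119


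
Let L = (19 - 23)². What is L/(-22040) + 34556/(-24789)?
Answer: -95251358/68293695 ≈ -1.3947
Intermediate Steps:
L = 16 (L = (-4)² = 16)
L/(-22040) + 34556/(-24789) = 16/(-22040) + 34556/(-24789) = 16*(-1/22040) + 34556*(-1/24789) = -2/2755 - 34556/24789 = -95251358/68293695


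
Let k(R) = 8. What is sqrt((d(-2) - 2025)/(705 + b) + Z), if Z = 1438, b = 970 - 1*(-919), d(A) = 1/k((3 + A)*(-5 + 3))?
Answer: sqrt(38683254569)/5188 ≈ 37.911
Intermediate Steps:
d(A) = 1/8
b = 1889 (b = 970 + 919 = 1889)
sqrt((d(-2) - 2025)/(705 + b) + Z) = sqrt((1/8 - 2025)/(705 + 1889) + 1438) = sqrt(-16199/8/2594 + 1438) = sqrt(-16199/8*1/2594 + 1438) = sqrt(-16199/20752 + 1438) = sqrt(29825177/20752) = sqrt(38683254569)/5188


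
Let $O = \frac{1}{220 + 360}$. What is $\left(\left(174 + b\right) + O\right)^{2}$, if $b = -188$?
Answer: $\frac{65918161}{336400} \approx 195.95$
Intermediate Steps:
$O = \frac{1}{580} \approx 0.0017241$
$\left(\left(174 + b\right) + O\right)^{2} = \left(\left(174 - 188\right) + \frac{1}{580}\right)^{2} = \left(-14 + \frac{1}{580}\right)^{2} = \left(- \frac{8119}{580}\right)^{2} = \frac{65918161}{336400}$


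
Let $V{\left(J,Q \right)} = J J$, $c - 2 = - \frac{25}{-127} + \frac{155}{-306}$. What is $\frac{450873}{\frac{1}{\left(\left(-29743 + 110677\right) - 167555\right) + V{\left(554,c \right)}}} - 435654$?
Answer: $99324631881$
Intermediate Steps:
$c = \frac{65689}{38862}$ ($c = 2 + \left(- \frac{25}{-127} + \frac{155}{-306}\right) = 2 + \left(\left(-25\right) \left(- \frac{1}{127}\right) + 155 \left(- \frac{1}{306}\right)\right) = 2 + \left(\frac{25}{127} - \frac{155}{306}\right) = 2 - \frac{12035}{38862} = \frac{65689}{38862} \approx 1.6903$)
$V{\left(J,Q \right)} = J^{2}$
$\frac{450873}{\frac{1}{\left(\left(-29743 + 110677\right) - 167555\right) + V{\left(554,c \right)}}} - 435654 = \frac{450873}{\frac{1}{\left(\left(-29743 + 110677\right) - 167555\right) + 554^{2}}} - 435654 = \frac{450873}{\frac{1}{\left(80934 - 167555\right) + 306916}} - 435654 = \frac{450873}{\frac{1}{-86621 + 306916}} - 435654 = \frac{450873}{\frac{1}{220295}} - 435654 = 450873 \frac{1}{\frac{1}{220295}} - 435654 = 450873 \cdot 220295 - 435654 = 99325067535 - 435654 = 99324631881$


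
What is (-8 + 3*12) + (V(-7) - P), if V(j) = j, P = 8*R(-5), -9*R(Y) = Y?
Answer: 149/9 ≈ 16.556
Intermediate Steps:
R(Y) = -Y/9
P = 40/9 (P = 8*(-1/9*(-5)) = 8*(5/9) = 40/9 ≈ 4.4444)
(-8 + 3*12) + (V(-7) - P) = (-8 + 3*12) + (-7 - 1*40/9) = (-8 + 36) + (-7 - 40/9) = 28 - 103/9 = 149/9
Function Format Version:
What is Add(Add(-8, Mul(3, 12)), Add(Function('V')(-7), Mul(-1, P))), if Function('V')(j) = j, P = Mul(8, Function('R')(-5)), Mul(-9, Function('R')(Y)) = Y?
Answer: Rational(149, 9) ≈ 16.556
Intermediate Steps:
Function('R')(Y) = Mul(Rational(-1, 9), Y)
P = Rational(40, 9) (P = Mul(8, Mul(Rational(-1, 9), -5)) = Mul(8, Rational(5, 9)) = Rational(40, 9) ≈ 4.4444)
Add(Add(-8, Mul(3, 12)), Add(Function('V')(-7), Mul(-1, P))) = Add(Add(-8, Mul(3, 12)), Add(-7, Mul(-1, Rational(40, 9)))) = Add(Add(-8, 36), Add(-7, Rational(-40, 9))) = Add(28, Rational(-103, 9)) = Rational(149, 9)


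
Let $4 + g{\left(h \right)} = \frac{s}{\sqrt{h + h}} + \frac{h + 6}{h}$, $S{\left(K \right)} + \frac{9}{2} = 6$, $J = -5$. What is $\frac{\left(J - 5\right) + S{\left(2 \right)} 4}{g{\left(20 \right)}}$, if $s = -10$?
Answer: $\frac{1080}{479} - \frac{200 \sqrt{10}}{479} \approx 0.93433$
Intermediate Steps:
$S{\left(K \right)} = \frac{3}{2}$ ($S{\left(K \right)} = - \frac{9}{2} + 6 = \frac{3}{2}$)
$g{\left(h \right)} = -4 + \frac{6 + h}{h} - \frac{5 \sqrt{2}}{\sqrt{h}}$ ($g{\left(h \right)} = -4 + \left(- \frac{10}{\sqrt{h + h}} + \frac{h + 6}{h}\right) = -4 + \left(- \frac{10}{\sqrt{2 h}} + \frac{6 + h}{h}\right) = -4 - \left(10 \frac{\sqrt{2}}{2 \sqrt{h}} - \frac{6 + h}{h}\right) = -4 + \left(- 10 \frac{\sqrt{2}}{2 \sqrt{h}} + \frac{6 + h}{h}\right) = -4 + \left(- \frac{5 \sqrt{2}}{\sqrt{h}} + \frac{6 + h}{h}\right) = -4 + \left(\frac{6 + h}{h} - \frac{5 \sqrt{2}}{\sqrt{h}}\right) = -4 + \frac{6 + h}{h} - \frac{5 \sqrt{2}}{\sqrt{h}}$)
$\frac{\left(J - 5\right) + S{\left(2 \right)} 4}{g{\left(20 \right)}} = \frac{\left(-5 - 5\right) + \frac{3}{2} \cdot 4}{-3 + \frac{6}{20} - \frac{5 \sqrt{2}}{2 \sqrt{5}}} = \frac{\left(-5 - 5\right) + 6}{-3 + 6 \cdot \frac{1}{20} - 5 \sqrt{2} \frac{\sqrt{5}}{10}} = \frac{-10 + 6}{-3 + \frac{3}{10} - \frac{\sqrt{10}}{2}} = - \frac{4}{- \frac{27}{10} - \frac{\sqrt{10}}{2}}$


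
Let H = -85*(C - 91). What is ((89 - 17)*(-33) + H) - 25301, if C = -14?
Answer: -18752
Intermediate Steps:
H = 8925 (H = -85*(-14 - 91) = -85*(-105) = 8925)
((89 - 17)*(-33) + H) - 25301 = ((89 - 17)*(-33) + 8925) - 25301 = (72*(-33) + 8925) - 25301 = (-2376 + 8925) - 25301 = 6549 - 25301 = -18752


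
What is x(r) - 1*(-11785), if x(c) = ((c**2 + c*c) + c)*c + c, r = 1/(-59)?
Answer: 2420388091/205379 ≈ 11785.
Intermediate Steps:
r = -1/59 ≈ -0.016949
x(c) = c + c*(c + 2*c**2) (x(c) = ((c**2 + c**2) + c)*c + c = (2*c**2 + c)*c + c = (c + 2*c**2)*c + c = c*(c + 2*c**2) + c = c + c*(c + 2*c**2))
x(r) - 1*(-11785) = -(1 - 1/59 + 2*(-1/59)**2)/59 - 1*(-11785) = -(1 - 1/59 + 2*(1/3481))/59 + 11785 = -(1 - 1/59 + 2/3481)/59 + 11785 = -1/59*3424/3481 + 11785 = -3424/205379 + 11785 = 2420388091/205379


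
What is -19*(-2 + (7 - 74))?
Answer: 1311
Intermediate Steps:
-19*(-2 + (7 - 74)) = -19*(-2 - 67) = -19*(-69) = 1311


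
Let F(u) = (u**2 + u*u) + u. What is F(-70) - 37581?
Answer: -27851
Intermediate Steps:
F(u) = u + 2*u**2 (F(u) = (u**2 + u**2) + u = 2*u**2 + u = u + 2*u**2)
F(-70) - 37581 = -70*(1 + 2*(-70)) - 37581 = -70*(1 - 140) - 37581 = -70*(-139) - 37581 = 9730 - 37581 = -27851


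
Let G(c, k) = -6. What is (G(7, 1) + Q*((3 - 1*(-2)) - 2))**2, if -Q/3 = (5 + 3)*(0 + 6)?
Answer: 191844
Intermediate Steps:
Q = -144 (Q = -3*(5 + 3)*(0 + 6) = -24*6 = -3*48 = -144)
(G(7, 1) + Q*((3 - 1*(-2)) - 2))**2 = (-6 - 144*((3 - 1*(-2)) - 2))**2 = (-6 - 144*((3 + 2) - 2))**2 = (-6 - 144*(5 - 2))**2 = (-6 - 144*3)**2 = (-6 - 432)**2 = (-438)**2 = 191844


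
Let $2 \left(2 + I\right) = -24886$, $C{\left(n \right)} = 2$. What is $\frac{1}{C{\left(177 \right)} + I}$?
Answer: $- \frac{1}{12443} \approx -8.0367 \cdot 10^{-5}$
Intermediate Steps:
$I = -12445$ ($I = -2 + \frac{1}{2} \left(-24886\right) = -2 - 12443 = -12445$)
$\frac{1}{C{\left(177 \right)} + I} = \frac{1}{2 - 12445} = \frac{1}{-12443} = - \frac{1}{12443}$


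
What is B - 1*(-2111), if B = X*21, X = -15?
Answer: 1796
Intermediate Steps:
B = -315 (B = -15*21 = -315)
B - 1*(-2111) = -315 - 1*(-2111) = -315 + 2111 = 1796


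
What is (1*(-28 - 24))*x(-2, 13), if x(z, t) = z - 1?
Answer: 156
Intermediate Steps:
x(z, t) = -1 + z
(1*(-28 - 24))*x(-2, 13) = (1*(-28 - 24))*(-1 - 2) = (1*(-52))*(-3) = -52*(-3) = 156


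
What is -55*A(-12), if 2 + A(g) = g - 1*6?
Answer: 1100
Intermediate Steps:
A(g) = -8 + g (A(g) = -2 + (g - 1*6) = -2 + (g - 6) = -2 + (-6 + g) = -8 + g)
-55*A(-12) = -55*(-8 - 12) = -55*(-20) = 1100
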